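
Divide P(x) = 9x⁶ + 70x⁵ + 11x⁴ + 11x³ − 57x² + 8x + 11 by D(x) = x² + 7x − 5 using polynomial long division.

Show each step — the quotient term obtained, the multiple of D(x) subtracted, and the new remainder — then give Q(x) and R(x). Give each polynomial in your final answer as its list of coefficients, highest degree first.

Q = [9, 7, 7, -3, -1]; R = [6]

Step 1: lead(9x⁶ + 70x⁵ + 11x⁴ + 11x³ − 57x² + 8x + 11) ÷ lead(D) = 9x⁶ ÷ x² = 9x⁴. Subtract (9x⁴)·D = 9x⁶ + 63x⁵ − 45x⁴. Remainder: 7x⁵ + 56x⁴ + 11x³ − 57x² + 8x + 11.
Step 2: lead(7x⁵ + 56x⁴ + 11x³ − 57x² + 8x + 11) ÷ lead(D) = 7x⁵ ÷ x² = 7x³. Subtract (7x³)·D = 7x⁵ + 49x⁴ − 35x³. Remainder: 7x⁴ + 46x³ − 57x² + 8x + 11.
Step 3: lead(7x⁴ + 46x³ − 57x² + 8x + 11) ÷ lead(D) = 7x⁴ ÷ x² = 7x². Subtract (7x²)·D = 7x⁴ + 49x³ − 35x². Remainder: −3x³ − 22x² + 8x + 11.
Step 4: lead(−3x³ − 22x² + 8x + 11) ÷ lead(D) = −3x³ ÷ x² = −3x. Subtract (−3x)·D = −3x³ − 21x² + 15x. Remainder: −x² − 7x + 11.
Step 5: lead(−x² − 7x + 11) ÷ lead(D) = −x² ÷ x² = −1. Subtract (−1)·D = −x² − 7x + 5. Remainder: 6.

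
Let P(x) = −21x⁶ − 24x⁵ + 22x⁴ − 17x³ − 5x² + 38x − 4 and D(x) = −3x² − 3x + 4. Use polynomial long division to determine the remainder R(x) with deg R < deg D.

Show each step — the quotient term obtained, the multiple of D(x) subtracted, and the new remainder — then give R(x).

Step 1: lead(−21x⁶ − 24x⁵ + 22x⁴ − 17x³ − 5x² + 38x − 4) ÷ lead(D) = −21x⁶ ÷ −3x² = 7x⁴. Subtract (7x⁴)·D = −21x⁶ − 21x⁵ + 28x⁴. Remainder: −3x⁵ − 6x⁴ − 17x³ − 5x² + 38x − 4.
Step 2: lead(−3x⁵ − 6x⁴ − 17x³ − 5x² + 38x − 4) ÷ lead(D) = −3x⁵ ÷ −3x² = x³. Subtract (x³)·D = −3x⁵ − 3x⁴ + 4x³. Remainder: −3x⁴ − 21x³ − 5x² + 38x − 4.
Step 3: lead(−3x⁴ − 21x³ − 5x² + 38x − 4) ÷ lead(D) = −3x⁴ ÷ −3x² = x². Subtract (x²)·D = −3x⁴ − 3x³ + 4x². Remainder: −18x³ − 9x² + 38x − 4.
Step 4: lead(−18x³ − 9x² + 38x − 4) ÷ lead(D) = −18x³ ÷ −3x² = 6x. Subtract (6x)·D = −18x³ − 18x² + 24x. Remainder: 9x² + 14x − 4.
Step 5: lead(9x² + 14x − 4) ÷ lead(D) = 9x² ÷ −3x² = −3. Subtract (−3)·D = 9x² + 9x − 12. Remainder: 5x + 8.

R(x) = 5x + 8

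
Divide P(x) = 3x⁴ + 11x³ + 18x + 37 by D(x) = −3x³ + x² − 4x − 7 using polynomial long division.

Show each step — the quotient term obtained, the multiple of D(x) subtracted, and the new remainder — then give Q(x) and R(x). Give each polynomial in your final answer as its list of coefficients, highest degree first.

Step 1: lead(3x⁴ + 11x³ + 18x + 37) ÷ lead(D) = 3x⁴ ÷ −3x³ = −x. Subtract (−x)·D = 3x⁴ − x³ + 4x² + 7x. Remainder: 12x³ − 4x² + 11x + 37.
Step 2: lead(12x³ − 4x² + 11x + 37) ÷ lead(D) = 12x³ ÷ −3x³ = −4. Subtract (−4)·D = 12x³ − 4x² + 16x + 28. Remainder: −5x + 9.

Q = [-1, -4]; R = [-5, 9]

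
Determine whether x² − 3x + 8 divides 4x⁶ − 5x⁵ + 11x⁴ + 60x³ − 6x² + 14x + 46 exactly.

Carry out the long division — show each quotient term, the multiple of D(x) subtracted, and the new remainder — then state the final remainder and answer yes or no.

R(x) = −2, so D(x) is not a factor of P(x). no

Step 1: lead(4x⁶ − 5x⁵ + 11x⁴ + 60x³ − 6x² + 14x + 46) ÷ lead(D) = 4x⁶ ÷ x² = 4x⁴. Subtract (4x⁴)·D = 4x⁶ − 12x⁵ + 32x⁴. Remainder: 7x⁵ − 21x⁴ + 60x³ − 6x² + 14x + 46.
Step 2: lead(7x⁵ − 21x⁴ + 60x³ − 6x² + 14x + 46) ÷ lead(D) = 7x⁵ ÷ x² = 7x³. Subtract (7x³)·D = 7x⁵ − 21x⁴ + 56x³. Remainder: 4x³ − 6x² + 14x + 46.
Step 3: lead(4x³ − 6x² + 14x + 46) ÷ lead(D) = 4x³ ÷ x² = 4x. Subtract (4x)·D = 4x³ − 12x² + 32x. Remainder: 6x² − 18x + 46.
Step 4: lead(6x² − 18x + 46) ÷ lead(D) = 6x² ÷ x² = 6. Subtract (6)·D = 6x² − 18x + 48. Remainder: −2.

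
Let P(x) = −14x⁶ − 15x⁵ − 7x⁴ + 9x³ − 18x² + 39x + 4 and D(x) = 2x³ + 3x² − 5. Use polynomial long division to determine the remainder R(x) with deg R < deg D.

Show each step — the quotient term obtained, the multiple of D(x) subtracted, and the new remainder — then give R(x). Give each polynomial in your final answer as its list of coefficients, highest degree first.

R = [-1, -1]

Step 1: lead(−14x⁶ − 15x⁵ − 7x⁴ + 9x³ − 18x² + 39x + 4) ÷ lead(D) = −14x⁶ ÷ 2x³ = −7x³. Subtract (−7x³)·D = −14x⁶ − 21x⁵ + 35x³. Remainder: 6x⁵ − 7x⁴ − 26x³ − 18x² + 39x + 4.
Step 2: lead(6x⁵ − 7x⁴ − 26x³ − 18x² + 39x + 4) ÷ lead(D) = 6x⁵ ÷ 2x³ = 3x². Subtract (3x²)·D = 6x⁵ + 9x⁴ − 15x². Remainder: −16x⁴ − 26x³ − 3x² + 39x + 4.
Step 3: lead(−16x⁴ − 26x³ − 3x² + 39x + 4) ÷ lead(D) = −16x⁴ ÷ 2x³ = −8x. Subtract (−8x)·D = −16x⁴ − 24x³ + 40x. Remainder: −2x³ − 3x² − x + 4.
Step 4: lead(−2x³ − 3x² − x + 4) ÷ lead(D) = −2x³ ÷ 2x³ = −1. Subtract (−1)·D = −2x³ − 3x² + 5. Remainder: −x − 1.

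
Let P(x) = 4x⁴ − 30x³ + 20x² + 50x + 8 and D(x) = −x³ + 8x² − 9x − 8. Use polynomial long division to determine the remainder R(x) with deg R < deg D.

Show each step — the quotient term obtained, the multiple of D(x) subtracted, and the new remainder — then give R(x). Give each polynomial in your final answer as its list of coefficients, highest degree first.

R = [-8]

Step 1: lead(4x⁴ − 30x³ + 20x² + 50x + 8) ÷ lead(D) = 4x⁴ ÷ −x³ = −4x. Subtract (−4x)·D = 4x⁴ − 32x³ + 36x² + 32x. Remainder: 2x³ − 16x² + 18x + 8.
Step 2: lead(2x³ − 16x² + 18x + 8) ÷ lead(D) = 2x³ ÷ −x³ = −2. Subtract (−2)·D = 2x³ − 16x² + 18x + 16. Remainder: −8.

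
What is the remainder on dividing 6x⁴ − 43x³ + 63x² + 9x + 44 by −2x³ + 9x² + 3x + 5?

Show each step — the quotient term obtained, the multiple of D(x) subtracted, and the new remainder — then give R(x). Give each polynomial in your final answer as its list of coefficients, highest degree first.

R = [4]

Step 1: lead(6x⁴ − 43x³ + 63x² + 9x + 44) ÷ lead(D) = 6x⁴ ÷ −2x³ = −3x. Subtract (−3x)·D = 6x⁴ − 27x³ − 9x² − 15x. Remainder: −16x³ + 72x² + 24x + 44.
Step 2: lead(−16x³ + 72x² + 24x + 44) ÷ lead(D) = −16x³ ÷ −2x³ = 8. Subtract (8)·D = −16x³ + 72x² + 24x + 40. Remainder: 4.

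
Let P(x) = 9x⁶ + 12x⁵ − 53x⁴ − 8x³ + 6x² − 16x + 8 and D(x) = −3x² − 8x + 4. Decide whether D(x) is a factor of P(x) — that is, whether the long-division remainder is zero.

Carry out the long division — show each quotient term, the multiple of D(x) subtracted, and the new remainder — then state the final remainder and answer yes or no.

Step 1: lead(9x⁶ + 12x⁵ − 53x⁴ − 8x³ + 6x² − 16x + 8) ÷ lead(D) = 9x⁶ ÷ −3x² = −3x⁴. Subtract (−3x⁴)·D = 9x⁶ + 24x⁵ − 12x⁴. Remainder: −12x⁵ − 41x⁴ − 8x³ + 6x² − 16x + 8.
Step 2: lead(−12x⁵ − 41x⁴ − 8x³ + 6x² − 16x + 8) ÷ lead(D) = −12x⁵ ÷ −3x² = 4x³. Subtract (4x³)·D = −12x⁵ − 32x⁴ + 16x³. Remainder: −9x⁴ − 24x³ + 6x² − 16x + 8.
Step 3: lead(−9x⁴ − 24x³ + 6x² − 16x + 8) ÷ lead(D) = −9x⁴ ÷ −3x² = 3x². Subtract (3x²)·D = −9x⁴ − 24x³ + 12x². Remainder: −6x² − 16x + 8.
Step 4: lead(−6x² − 16x + 8) ÷ lead(D) = −6x² ÷ −3x² = 2. Subtract (2)·D = −6x² − 16x + 8. Remainder: 0.

R(x) = 0, so D(x) is a factor of P(x). yes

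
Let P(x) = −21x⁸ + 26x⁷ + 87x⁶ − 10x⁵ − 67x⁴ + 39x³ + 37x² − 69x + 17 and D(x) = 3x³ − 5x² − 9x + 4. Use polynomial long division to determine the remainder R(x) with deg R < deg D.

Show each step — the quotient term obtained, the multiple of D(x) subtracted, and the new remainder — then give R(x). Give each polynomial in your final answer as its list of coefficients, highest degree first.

R = [-3]

Step 1: lead(−21x⁸ + 26x⁷ + 87x⁶ − 10x⁵ − 67x⁴ + 39x³ + 37x² − 69x + 17) ÷ lead(D) = −21x⁸ ÷ 3x³ = −7x⁵. Subtract (−7x⁵)·D = −21x⁸ + 35x⁷ + 63x⁶ − 28x⁵. Remainder: −9x⁷ + 24x⁶ + 18x⁵ − 67x⁴ + 39x³ + 37x² − 69x + 17.
Step 2: lead(−9x⁷ + 24x⁶ + 18x⁵ − 67x⁴ + 39x³ + 37x² − 69x + 17) ÷ lead(D) = −9x⁷ ÷ 3x³ = −3x⁴. Subtract (−3x⁴)·D = −9x⁷ + 15x⁶ + 27x⁵ − 12x⁴. Remainder: 9x⁶ − 9x⁵ − 55x⁴ + 39x³ + 37x² − 69x + 17.
Step 3: lead(9x⁶ − 9x⁵ − 55x⁴ + 39x³ + 37x² − 69x + 17) ÷ lead(D) = 9x⁶ ÷ 3x³ = 3x³. Subtract (3x³)·D = 9x⁶ − 15x⁵ − 27x⁴ + 12x³. Remainder: 6x⁵ − 28x⁴ + 27x³ + 37x² − 69x + 17.
Step 4: lead(6x⁵ − 28x⁴ + 27x³ + 37x² − 69x + 17) ÷ lead(D) = 6x⁵ ÷ 3x³ = 2x². Subtract (2x²)·D = 6x⁵ − 10x⁴ − 18x³ + 8x². Remainder: −18x⁴ + 45x³ + 29x² − 69x + 17.
Step 5: lead(−18x⁴ + 45x³ + 29x² − 69x + 17) ÷ lead(D) = −18x⁴ ÷ 3x³ = −6x. Subtract (−6x)·D = −18x⁴ + 30x³ + 54x² − 24x. Remainder: 15x³ − 25x² − 45x + 17.
Step 6: lead(15x³ − 25x² − 45x + 17) ÷ lead(D) = 15x³ ÷ 3x³ = 5. Subtract (5)·D = 15x³ − 25x² − 45x + 20. Remainder: −3.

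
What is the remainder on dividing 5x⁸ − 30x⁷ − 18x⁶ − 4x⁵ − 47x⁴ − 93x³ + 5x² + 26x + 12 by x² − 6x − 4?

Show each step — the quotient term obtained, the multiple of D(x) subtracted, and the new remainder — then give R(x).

R(x) = −8x + 8

Step 1: lead(5x⁸ − 30x⁷ − 18x⁶ − 4x⁵ − 47x⁴ − 93x³ + 5x² + 26x + 12) ÷ lead(D) = 5x⁸ ÷ x² = 5x⁶. Subtract (5x⁶)·D = 5x⁸ − 30x⁷ − 20x⁶. Remainder: 2x⁶ − 4x⁵ − 47x⁴ − 93x³ + 5x² + 26x + 12.
Step 2: lead(2x⁶ − 4x⁵ − 47x⁴ − 93x³ + 5x² + 26x + 12) ÷ lead(D) = 2x⁶ ÷ x² = 2x⁴. Subtract (2x⁴)·D = 2x⁶ − 12x⁵ − 8x⁴. Remainder: 8x⁵ − 39x⁴ − 93x³ + 5x² + 26x + 12.
Step 3: lead(8x⁵ − 39x⁴ − 93x³ + 5x² + 26x + 12) ÷ lead(D) = 8x⁵ ÷ x² = 8x³. Subtract (8x³)·D = 8x⁵ − 48x⁴ − 32x³. Remainder: 9x⁴ − 61x³ + 5x² + 26x + 12.
Step 4: lead(9x⁴ − 61x³ + 5x² + 26x + 12) ÷ lead(D) = 9x⁴ ÷ x² = 9x². Subtract (9x²)·D = 9x⁴ − 54x³ − 36x². Remainder: −7x³ + 41x² + 26x + 12.
Step 5: lead(−7x³ + 41x² + 26x + 12) ÷ lead(D) = −7x³ ÷ x² = −7x. Subtract (−7x)·D = −7x³ + 42x² + 28x. Remainder: −x² − 2x + 12.
Step 6: lead(−x² − 2x + 12) ÷ lead(D) = −x² ÷ x² = −1. Subtract (−1)·D = −x² + 6x + 4. Remainder: −8x + 8.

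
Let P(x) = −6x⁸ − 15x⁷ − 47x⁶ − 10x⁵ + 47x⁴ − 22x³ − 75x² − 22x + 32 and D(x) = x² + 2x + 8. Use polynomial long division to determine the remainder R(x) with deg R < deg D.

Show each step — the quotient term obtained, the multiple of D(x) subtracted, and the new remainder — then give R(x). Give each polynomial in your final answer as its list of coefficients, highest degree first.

Step 1: lead(−6x⁸ − 15x⁷ − 47x⁶ − 10x⁵ + 47x⁴ − 22x³ − 75x² − 22x + 32) ÷ lead(D) = −6x⁸ ÷ x² = −6x⁶. Subtract (−6x⁶)·D = −6x⁸ − 12x⁷ − 48x⁶. Remainder: −3x⁷ + x⁶ − 10x⁵ + 47x⁴ − 22x³ − 75x² − 22x + 32.
Step 2: lead(−3x⁷ + x⁶ − 10x⁵ + 47x⁴ − 22x³ − 75x² − 22x + 32) ÷ lead(D) = −3x⁷ ÷ x² = −3x⁵. Subtract (−3x⁵)·D = −3x⁷ − 6x⁶ − 24x⁵. Remainder: 7x⁶ + 14x⁵ + 47x⁴ − 22x³ − 75x² − 22x + 32.
Step 3: lead(7x⁶ + 14x⁵ + 47x⁴ − 22x³ − 75x² − 22x + 32) ÷ lead(D) = 7x⁶ ÷ x² = 7x⁴. Subtract (7x⁴)·D = 7x⁶ + 14x⁵ + 56x⁴. Remainder: −9x⁴ − 22x³ − 75x² − 22x + 32.
Step 4: lead(−9x⁴ − 22x³ − 75x² − 22x + 32) ÷ lead(D) = −9x⁴ ÷ x² = −9x². Subtract (−9x²)·D = −9x⁴ − 18x³ − 72x². Remainder: −4x³ − 3x² − 22x + 32.
Step 5: lead(−4x³ − 3x² − 22x + 32) ÷ lead(D) = −4x³ ÷ x² = −4x. Subtract (−4x)·D = −4x³ − 8x² − 32x. Remainder: 5x² + 10x + 32.
Step 6: lead(5x² + 10x + 32) ÷ lead(D) = 5x² ÷ x² = 5. Subtract (5)·D = 5x² + 10x + 40. Remainder: −8.

R = [-8]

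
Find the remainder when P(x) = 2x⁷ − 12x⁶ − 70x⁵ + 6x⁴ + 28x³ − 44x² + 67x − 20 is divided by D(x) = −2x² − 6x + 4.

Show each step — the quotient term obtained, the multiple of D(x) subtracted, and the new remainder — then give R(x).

Step 1: lead(2x⁷ − 12x⁶ − 70x⁵ + 6x⁴ + 28x³ − 44x² + 67x − 20) ÷ lead(D) = 2x⁷ ÷ −2x² = −x⁵. Subtract (−x⁵)·D = 2x⁷ + 6x⁶ − 4x⁵. Remainder: −18x⁶ − 66x⁵ + 6x⁴ + 28x³ − 44x² + 67x − 20.
Step 2: lead(−18x⁶ − 66x⁵ + 6x⁴ + 28x³ − 44x² + 67x − 20) ÷ lead(D) = −18x⁶ ÷ −2x² = 9x⁴. Subtract (9x⁴)·D = −18x⁶ − 54x⁵ + 36x⁴. Remainder: −12x⁵ − 30x⁴ + 28x³ − 44x² + 67x − 20.
Step 3: lead(−12x⁵ − 30x⁴ + 28x³ − 44x² + 67x − 20) ÷ lead(D) = −12x⁵ ÷ −2x² = 6x³. Subtract (6x³)·D = −12x⁵ − 36x⁴ + 24x³. Remainder: 6x⁴ + 4x³ − 44x² + 67x − 20.
Step 4: lead(6x⁴ + 4x³ − 44x² + 67x − 20) ÷ lead(D) = 6x⁴ ÷ −2x² = −3x². Subtract (−3x²)·D = 6x⁴ + 18x³ − 12x². Remainder: −14x³ − 32x² + 67x − 20.
Step 5: lead(−14x³ − 32x² + 67x − 20) ÷ lead(D) = −14x³ ÷ −2x² = 7x. Subtract (7x)·D = −14x³ − 42x² + 28x. Remainder: 10x² + 39x − 20.
Step 6: lead(10x² + 39x − 20) ÷ lead(D) = 10x² ÷ −2x² = −5. Subtract (−5)·D = 10x² + 30x − 20. Remainder: 9x.

R(x) = 9x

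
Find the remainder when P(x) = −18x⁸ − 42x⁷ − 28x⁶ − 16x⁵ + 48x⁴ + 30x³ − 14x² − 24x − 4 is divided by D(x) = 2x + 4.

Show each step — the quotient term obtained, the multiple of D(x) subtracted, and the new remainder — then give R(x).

R(x) = 4

Step 1: lead(−18x⁸ − 42x⁷ − 28x⁶ − 16x⁵ + 48x⁴ + 30x³ − 14x² − 24x − 4) ÷ lead(D) = −18x⁸ ÷ 2x = −9x⁷. Subtract (−9x⁷)·D = −18x⁸ − 36x⁷. Remainder: −6x⁷ − 28x⁶ − 16x⁵ + 48x⁴ + 30x³ − 14x² − 24x − 4.
Step 2: lead(−6x⁷ − 28x⁶ − 16x⁵ + 48x⁴ + 30x³ − 14x² − 24x − 4) ÷ lead(D) = −6x⁷ ÷ 2x = −3x⁶. Subtract (−3x⁶)·D = −6x⁷ − 12x⁶. Remainder: −16x⁶ − 16x⁵ + 48x⁴ + 30x³ − 14x² − 24x − 4.
Step 3: lead(−16x⁶ − 16x⁵ + 48x⁴ + 30x³ − 14x² − 24x − 4) ÷ lead(D) = −16x⁶ ÷ 2x = −8x⁵. Subtract (−8x⁵)·D = −16x⁶ − 32x⁵. Remainder: 16x⁵ + 48x⁴ + 30x³ − 14x² − 24x − 4.
Step 4: lead(16x⁵ + 48x⁴ + 30x³ − 14x² − 24x − 4) ÷ lead(D) = 16x⁵ ÷ 2x = 8x⁴. Subtract (8x⁴)·D = 16x⁵ + 32x⁴. Remainder: 16x⁴ + 30x³ − 14x² − 24x − 4.
Step 5: lead(16x⁴ + 30x³ − 14x² − 24x − 4) ÷ lead(D) = 16x⁴ ÷ 2x = 8x³. Subtract (8x³)·D = 16x⁴ + 32x³. Remainder: −2x³ − 14x² − 24x − 4.
Step 6: lead(−2x³ − 14x² − 24x − 4) ÷ lead(D) = −2x³ ÷ 2x = −x². Subtract (−x²)·D = −2x³ − 4x². Remainder: −10x² − 24x − 4.
Step 7: lead(−10x² − 24x − 4) ÷ lead(D) = −10x² ÷ 2x = −5x. Subtract (−5x)·D = −10x² − 20x. Remainder: −4x − 4.
Step 8: lead(−4x − 4) ÷ lead(D) = −4x ÷ 2x = −2. Subtract (−2)·D = −4x − 8. Remainder: 4.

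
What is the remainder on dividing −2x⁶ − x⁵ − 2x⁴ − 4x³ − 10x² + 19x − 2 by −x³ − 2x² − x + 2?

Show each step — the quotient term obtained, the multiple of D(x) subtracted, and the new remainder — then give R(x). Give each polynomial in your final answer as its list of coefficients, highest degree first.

Step 1: lead(−2x⁶ − x⁵ − 2x⁴ − 4x³ − 10x² + 19x − 2) ÷ lead(D) = −2x⁶ ÷ −x³ = 2x³. Subtract (2x³)·D = −2x⁶ − 4x⁵ − 2x⁴ + 4x³. Remainder: 3x⁵ − 8x³ − 10x² + 19x − 2.
Step 2: lead(3x⁵ − 8x³ − 10x² + 19x − 2) ÷ lead(D) = 3x⁵ ÷ −x³ = −3x². Subtract (−3x²)·D = 3x⁵ + 6x⁴ + 3x³ − 6x². Remainder: −6x⁴ − 11x³ − 4x² + 19x − 2.
Step 3: lead(−6x⁴ − 11x³ − 4x² + 19x − 2) ÷ lead(D) = −6x⁴ ÷ −x³ = 6x. Subtract (6x)·D = −6x⁴ − 12x³ − 6x² + 12x. Remainder: x³ + 2x² + 7x − 2.
Step 4: lead(x³ + 2x² + 7x − 2) ÷ lead(D) = x³ ÷ −x³ = −1. Subtract (−1)·D = x³ + 2x² + x − 2. Remainder: 6x.

R = [6, 0]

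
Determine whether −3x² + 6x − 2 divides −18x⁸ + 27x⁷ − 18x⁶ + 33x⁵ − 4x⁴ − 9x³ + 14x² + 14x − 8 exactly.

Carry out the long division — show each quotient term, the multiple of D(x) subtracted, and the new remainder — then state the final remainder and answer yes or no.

R(x) = 0, so D(x) is a factor of P(x). yes

Step 1: lead(−18x⁸ + 27x⁷ − 18x⁶ + 33x⁵ − 4x⁴ − 9x³ + 14x² + 14x − 8) ÷ lead(D) = −18x⁸ ÷ −3x² = 6x⁶. Subtract (6x⁶)·D = −18x⁸ + 36x⁷ − 12x⁶. Remainder: −9x⁷ − 6x⁶ + 33x⁵ − 4x⁴ − 9x³ + 14x² + 14x − 8.
Step 2: lead(−9x⁷ − 6x⁶ + 33x⁵ − 4x⁴ − 9x³ + 14x² + 14x − 8) ÷ lead(D) = −9x⁷ ÷ −3x² = 3x⁵. Subtract (3x⁵)·D = −9x⁷ + 18x⁶ − 6x⁵. Remainder: −24x⁶ + 39x⁵ − 4x⁴ − 9x³ + 14x² + 14x − 8.
Step 3: lead(−24x⁶ + 39x⁵ − 4x⁴ − 9x³ + 14x² + 14x − 8) ÷ lead(D) = −24x⁶ ÷ −3x² = 8x⁴. Subtract (8x⁴)·D = −24x⁶ + 48x⁵ − 16x⁴. Remainder: −9x⁵ + 12x⁴ − 9x³ + 14x² + 14x − 8.
Step 4: lead(−9x⁵ + 12x⁴ − 9x³ + 14x² + 14x − 8) ÷ lead(D) = −9x⁵ ÷ −3x² = 3x³. Subtract (3x³)·D = −9x⁵ + 18x⁴ − 6x³. Remainder: −6x⁴ − 3x³ + 14x² + 14x − 8.
Step 5: lead(−6x⁴ − 3x³ + 14x² + 14x − 8) ÷ lead(D) = −6x⁴ ÷ −3x² = 2x². Subtract (2x²)·D = −6x⁴ + 12x³ − 4x². Remainder: −15x³ + 18x² + 14x − 8.
Step 6: lead(−15x³ + 18x² + 14x − 8) ÷ lead(D) = −15x³ ÷ −3x² = 5x. Subtract (5x)·D = −15x³ + 30x² − 10x. Remainder: −12x² + 24x − 8.
Step 7: lead(−12x² + 24x − 8) ÷ lead(D) = −12x² ÷ −3x² = 4. Subtract (4)·D = −12x² + 24x − 8. Remainder: 0.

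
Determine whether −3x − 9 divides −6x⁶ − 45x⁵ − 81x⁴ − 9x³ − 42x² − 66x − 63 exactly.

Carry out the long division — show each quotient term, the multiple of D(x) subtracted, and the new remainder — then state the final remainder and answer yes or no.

R(x) = 0, so D(x) is a factor of P(x). yes

Step 1: lead(−6x⁶ − 45x⁵ − 81x⁴ − 9x³ − 42x² − 66x − 63) ÷ lead(D) = −6x⁶ ÷ −3x = 2x⁵. Subtract (2x⁵)·D = −6x⁶ − 18x⁵. Remainder: −27x⁵ − 81x⁴ − 9x³ − 42x² − 66x − 63.
Step 2: lead(−27x⁵ − 81x⁴ − 9x³ − 42x² − 66x − 63) ÷ lead(D) = −27x⁵ ÷ −3x = 9x⁴. Subtract (9x⁴)·D = −27x⁵ − 81x⁴. Remainder: −9x³ − 42x² − 66x − 63.
Step 3: lead(−9x³ − 42x² − 66x − 63) ÷ lead(D) = −9x³ ÷ −3x = 3x². Subtract (3x²)·D = −9x³ − 27x². Remainder: −15x² − 66x − 63.
Step 4: lead(−15x² − 66x − 63) ÷ lead(D) = −15x² ÷ −3x = 5x. Subtract (5x)·D = −15x² − 45x. Remainder: −21x − 63.
Step 5: lead(−21x − 63) ÷ lead(D) = −21x ÷ −3x = 7. Subtract (7)·D = −21x − 63. Remainder: 0.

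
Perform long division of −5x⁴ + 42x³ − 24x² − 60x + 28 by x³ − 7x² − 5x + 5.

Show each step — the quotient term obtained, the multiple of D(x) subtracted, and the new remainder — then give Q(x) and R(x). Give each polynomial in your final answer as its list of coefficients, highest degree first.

Q = [-5, 7]; R = [-7]

Step 1: lead(−5x⁴ + 42x³ − 24x² − 60x + 28) ÷ lead(D) = −5x⁴ ÷ x³ = −5x. Subtract (−5x)·D = −5x⁴ + 35x³ + 25x² − 25x. Remainder: 7x³ − 49x² − 35x + 28.
Step 2: lead(7x³ − 49x² − 35x + 28) ÷ lead(D) = 7x³ ÷ x³ = 7. Subtract (7)·D = 7x³ − 49x² − 35x + 35. Remainder: −7.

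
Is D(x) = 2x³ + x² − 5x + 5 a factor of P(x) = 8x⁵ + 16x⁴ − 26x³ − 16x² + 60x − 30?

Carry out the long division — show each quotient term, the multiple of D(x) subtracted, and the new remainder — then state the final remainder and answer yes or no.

Step 1: lead(8x⁵ + 16x⁴ − 26x³ − 16x² + 60x − 30) ÷ lead(D) = 8x⁵ ÷ 2x³ = 4x². Subtract (4x²)·D = 8x⁵ + 4x⁴ − 20x³ + 20x². Remainder: 12x⁴ − 6x³ − 36x² + 60x − 30.
Step 2: lead(12x⁴ − 6x³ − 36x² + 60x − 30) ÷ lead(D) = 12x⁴ ÷ 2x³ = 6x. Subtract (6x)·D = 12x⁴ + 6x³ − 30x² + 30x. Remainder: −12x³ − 6x² + 30x − 30.
Step 3: lead(−12x³ − 6x² + 30x − 30) ÷ lead(D) = −12x³ ÷ 2x³ = −6. Subtract (−6)·D = −12x³ − 6x² + 30x − 30. Remainder: 0.

R(x) = 0, so D(x) is a factor of P(x). yes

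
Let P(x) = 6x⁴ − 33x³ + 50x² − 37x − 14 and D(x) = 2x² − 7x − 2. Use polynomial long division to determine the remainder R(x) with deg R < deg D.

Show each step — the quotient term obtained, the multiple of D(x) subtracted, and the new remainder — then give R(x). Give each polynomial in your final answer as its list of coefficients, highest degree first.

R = [0]

Step 1: lead(6x⁴ − 33x³ + 50x² − 37x − 14) ÷ lead(D) = 6x⁴ ÷ 2x² = 3x². Subtract (3x²)·D = 6x⁴ − 21x³ − 6x². Remainder: −12x³ + 56x² − 37x − 14.
Step 2: lead(−12x³ + 56x² − 37x − 14) ÷ lead(D) = −12x³ ÷ 2x² = −6x. Subtract (−6x)·D = −12x³ + 42x² + 12x. Remainder: 14x² − 49x − 14.
Step 3: lead(14x² − 49x − 14) ÷ lead(D) = 14x² ÷ 2x² = 7. Subtract (7)·D = 14x² − 49x − 14. Remainder: 0.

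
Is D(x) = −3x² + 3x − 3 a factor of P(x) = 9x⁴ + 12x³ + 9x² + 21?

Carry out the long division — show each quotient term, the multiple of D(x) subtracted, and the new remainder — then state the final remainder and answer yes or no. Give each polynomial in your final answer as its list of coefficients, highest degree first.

R = [0], so D(x) is a factor of P(x). yes

Step 1: lead(9x⁴ + 12x³ + 9x² + 21) ÷ lead(D) = 9x⁴ ÷ −3x² = −3x². Subtract (−3x²)·D = 9x⁴ − 9x³ + 9x². Remainder: 21x³ + 21.
Step 2: lead(21x³ + 21) ÷ lead(D) = 21x³ ÷ −3x² = −7x. Subtract (−7x)·D = 21x³ − 21x² + 21x. Remainder: 21x² − 21x + 21.
Step 3: lead(21x² − 21x + 21) ÷ lead(D) = 21x² ÷ −3x² = −7. Subtract (−7)·D = 21x² − 21x + 21. Remainder: 0.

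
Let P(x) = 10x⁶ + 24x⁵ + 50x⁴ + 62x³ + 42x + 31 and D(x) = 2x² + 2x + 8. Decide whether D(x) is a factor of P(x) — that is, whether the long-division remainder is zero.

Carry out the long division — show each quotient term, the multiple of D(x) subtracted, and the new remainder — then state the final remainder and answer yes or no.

R(x) = −4x + 7, so D(x) is not a factor of P(x). no

Step 1: lead(10x⁶ + 24x⁵ + 50x⁴ + 62x³ + 42x + 31) ÷ lead(D) = 10x⁶ ÷ 2x² = 5x⁴. Subtract (5x⁴)·D = 10x⁶ + 10x⁵ + 40x⁴. Remainder: 14x⁵ + 10x⁴ + 62x³ + 42x + 31.
Step 2: lead(14x⁵ + 10x⁴ + 62x³ + 42x + 31) ÷ lead(D) = 14x⁵ ÷ 2x² = 7x³. Subtract (7x³)·D = 14x⁵ + 14x⁴ + 56x³. Remainder: −4x⁴ + 6x³ + 42x + 31.
Step 3: lead(−4x⁴ + 6x³ + 42x + 31) ÷ lead(D) = −4x⁴ ÷ 2x² = −2x². Subtract (−2x²)·D = −4x⁴ − 4x³ − 16x². Remainder: 10x³ + 16x² + 42x + 31.
Step 4: lead(10x³ + 16x² + 42x + 31) ÷ lead(D) = 10x³ ÷ 2x² = 5x. Subtract (5x)·D = 10x³ + 10x² + 40x. Remainder: 6x² + 2x + 31.
Step 5: lead(6x² + 2x + 31) ÷ lead(D) = 6x² ÷ 2x² = 3. Subtract (3)·D = 6x² + 6x + 24. Remainder: −4x + 7.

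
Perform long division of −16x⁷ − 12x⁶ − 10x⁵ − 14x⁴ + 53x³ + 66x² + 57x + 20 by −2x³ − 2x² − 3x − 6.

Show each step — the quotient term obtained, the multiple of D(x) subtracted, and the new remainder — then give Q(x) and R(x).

Step 1: lead(−16x⁷ − 12x⁶ − 10x⁵ − 14x⁴ + 53x³ + 66x² + 57x + 20) ÷ lead(D) = −16x⁷ ÷ −2x³ = 8x⁴. Subtract (8x⁴)·D = −16x⁷ − 16x⁶ − 24x⁵ − 48x⁴. Remainder: 4x⁶ + 14x⁵ + 34x⁴ + 53x³ + 66x² + 57x + 20.
Step 2: lead(4x⁶ + 14x⁵ + 34x⁴ + 53x³ + 66x² + 57x + 20) ÷ lead(D) = 4x⁶ ÷ −2x³ = −2x³. Subtract (−2x³)·D = 4x⁶ + 4x⁵ + 6x⁴ + 12x³. Remainder: 10x⁵ + 28x⁴ + 41x³ + 66x² + 57x + 20.
Step 3: lead(10x⁵ + 28x⁴ + 41x³ + 66x² + 57x + 20) ÷ lead(D) = 10x⁵ ÷ −2x³ = −5x². Subtract (−5x²)·D = 10x⁵ + 10x⁴ + 15x³ + 30x². Remainder: 18x⁴ + 26x³ + 36x² + 57x + 20.
Step 4: lead(18x⁴ + 26x³ + 36x² + 57x + 20) ÷ lead(D) = 18x⁴ ÷ −2x³ = −9x. Subtract (−9x)·D = 18x⁴ + 18x³ + 27x² + 54x. Remainder: 8x³ + 9x² + 3x + 20.
Step 5: lead(8x³ + 9x² + 3x + 20) ÷ lead(D) = 8x³ ÷ −2x³ = −4. Subtract (−4)·D = 8x³ + 8x² + 12x + 24. Remainder: x² − 9x − 4.

Q(x) = 8x⁴ − 2x³ − 5x² − 9x − 4; R(x) = x² − 9x − 4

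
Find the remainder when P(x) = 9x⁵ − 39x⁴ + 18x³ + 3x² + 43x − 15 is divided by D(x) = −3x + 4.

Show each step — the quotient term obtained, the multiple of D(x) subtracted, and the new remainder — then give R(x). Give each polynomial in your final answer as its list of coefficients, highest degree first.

Step 1: lead(9x⁵ − 39x⁴ + 18x³ + 3x² + 43x − 15) ÷ lead(D) = 9x⁵ ÷ −3x = −3x⁴. Subtract (−3x⁴)·D = 9x⁵ − 12x⁴. Remainder: −27x⁴ + 18x³ + 3x² + 43x − 15.
Step 2: lead(−27x⁴ + 18x³ + 3x² + 43x − 15) ÷ lead(D) = −27x⁴ ÷ −3x = 9x³. Subtract (9x³)·D = −27x⁴ + 36x³. Remainder: −18x³ + 3x² + 43x − 15.
Step 3: lead(−18x³ + 3x² + 43x − 15) ÷ lead(D) = −18x³ ÷ −3x = 6x². Subtract (6x²)·D = −18x³ + 24x². Remainder: −21x² + 43x − 15.
Step 4: lead(−21x² + 43x − 15) ÷ lead(D) = −21x² ÷ −3x = 7x. Subtract (7x)·D = −21x² + 28x. Remainder: 15x − 15.
Step 5: lead(15x − 15) ÷ lead(D) = 15x ÷ −3x = −5. Subtract (−5)·D = 15x − 20. Remainder: 5.

R = [5]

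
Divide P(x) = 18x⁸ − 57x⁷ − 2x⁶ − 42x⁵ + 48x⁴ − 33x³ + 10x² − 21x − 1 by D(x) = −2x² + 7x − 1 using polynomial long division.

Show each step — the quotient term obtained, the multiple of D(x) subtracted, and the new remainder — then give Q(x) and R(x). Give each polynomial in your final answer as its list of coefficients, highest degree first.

Step 1: lead(18x⁸ − 57x⁷ − 2x⁶ − 42x⁵ + 48x⁴ − 33x³ + 10x² − 21x − 1) ÷ lead(D) = 18x⁸ ÷ −2x² = −9x⁶. Subtract (−9x⁶)·D = 18x⁸ − 63x⁷ + 9x⁶. Remainder: 6x⁷ − 11x⁶ − 42x⁵ + 48x⁴ − 33x³ + 10x² − 21x − 1.
Step 2: lead(6x⁷ − 11x⁶ − 42x⁵ + 48x⁴ − 33x³ + 10x² − 21x − 1) ÷ lead(D) = 6x⁷ ÷ −2x² = −3x⁵. Subtract (−3x⁵)·D = 6x⁷ − 21x⁶ + 3x⁵. Remainder: 10x⁶ − 45x⁵ + 48x⁴ − 33x³ + 10x² − 21x − 1.
Step 3: lead(10x⁶ − 45x⁵ + 48x⁴ − 33x³ + 10x² − 21x − 1) ÷ lead(D) = 10x⁶ ÷ −2x² = −5x⁴. Subtract (−5x⁴)·D = 10x⁶ − 35x⁵ + 5x⁴. Remainder: −10x⁵ + 43x⁴ − 33x³ + 10x² − 21x − 1.
Step 4: lead(−10x⁵ + 43x⁴ − 33x³ + 10x² − 21x − 1) ÷ lead(D) = −10x⁵ ÷ −2x² = 5x³. Subtract (5x³)·D = −10x⁵ + 35x⁴ − 5x³. Remainder: 8x⁴ − 28x³ + 10x² − 21x − 1.
Step 5: lead(8x⁴ − 28x³ + 10x² − 21x − 1) ÷ lead(D) = 8x⁴ ÷ −2x² = −4x². Subtract (−4x²)·D = 8x⁴ − 28x³ + 4x². Remainder: 6x² − 21x − 1.
Step 6: lead(6x² − 21x − 1) ÷ lead(D) = 6x² ÷ −2x² = −3. Subtract (−3)·D = 6x² − 21x + 3. Remainder: −4.

Q = [-9, -3, -5, 5, -4, 0, -3]; R = [-4]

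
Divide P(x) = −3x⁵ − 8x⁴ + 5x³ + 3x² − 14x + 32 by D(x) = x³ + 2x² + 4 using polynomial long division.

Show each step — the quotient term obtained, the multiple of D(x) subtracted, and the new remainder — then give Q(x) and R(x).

Q(x) = −3x² − 2x + 9; R(x) = −3x² − 6x − 4

Step 1: lead(−3x⁵ − 8x⁴ + 5x³ + 3x² − 14x + 32) ÷ lead(D) = −3x⁵ ÷ x³ = −3x². Subtract (−3x²)·D = −3x⁵ − 6x⁴ − 12x². Remainder: −2x⁴ + 5x³ + 15x² − 14x + 32.
Step 2: lead(−2x⁴ + 5x³ + 15x² − 14x + 32) ÷ lead(D) = −2x⁴ ÷ x³ = −2x. Subtract (−2x)·D = −2x⁴ − 4x³ − 8x. Remainder: 9x³ + 15x² − 6x + 32.
Step 3: lead(9x³ + 15x² − 6x + 32) ÷ lead(D) = 9x³ ÷ x³ = 9. Subtract (9)·D = 9x³ + 18x² + 36. Remainder: −3x² − 6x − 4.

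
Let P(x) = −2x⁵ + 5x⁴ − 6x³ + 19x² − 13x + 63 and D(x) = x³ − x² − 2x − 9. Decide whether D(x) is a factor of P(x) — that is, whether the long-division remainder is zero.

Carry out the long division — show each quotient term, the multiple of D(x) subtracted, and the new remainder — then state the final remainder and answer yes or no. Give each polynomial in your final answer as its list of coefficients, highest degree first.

Step 1: lead(−2x⁵ + 5x⁴ − 6x³ + 19x² − 13x + 63) ÷ lead(D) = −2x⁵ ÷ x³ = −2x². Subtract (−2x²)·D = −2x⁵ + 2x⁴ + 4x³ + 18x². Remainder: 3x⁴ − 10x³ + x² − 13x + 63.
Step 2: lead(3x⁴ − 10x³ + x² − 13x + 63) ÷ lead(D) = 3x⁴ ÷ x³ = 3x. Subtract (3x)·D = 3x⁴ − 3x³ − 6x² − 27x. Remainder: −7x³ + 7x² + 14x + 63.
Step 3: lead(−7x³ + 7x² + 14x + 63) ÷ lead(D) = −7x³ ÷ x³ = −7. Subtract (−7)·D = −7x³ + 7x² + 14x + 63. Remainder: 0.

R = [0], so D(x) is a factor of P(x). yes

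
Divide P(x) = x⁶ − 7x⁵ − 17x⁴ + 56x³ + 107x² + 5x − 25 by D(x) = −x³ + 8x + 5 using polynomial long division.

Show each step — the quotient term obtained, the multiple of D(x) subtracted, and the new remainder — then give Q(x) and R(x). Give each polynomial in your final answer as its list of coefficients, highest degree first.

Q = [-1, 7, 9, -5]; R = [0]

Step 1: lead(x⁶ − 7x⁵ − 17x⁴ + 56x³ + 107x² + 5x − 25) ÷ lead(D) = x⁶ ÷ −x³ = −x³. Subtract (−x³)·D = x⁶ − 8x⁴ − 5x³. Remainder: −7x⁵ − 9x⁴ + 61x³ + 107x² + 5x − 25.
Step 2: lead(−7x⁵ − 9x⁴ + 61x³ + 107x² + 5x − 25) ÷ lead(D) = −7x⁵ ÷ −x³ = 7x². Subtract (7x²)·D = −7x⁵ + 56x³ + 35x². Remainder: −9x⁴ + 5x³ + 72x² + 5x − 25.
Step 3: lead(−9x⁴ + 5x³ + 72x² + 5x − 25) ÷ lead(D) = −9x⁴ ÷ −x³ = 9x. Subtract (9x)·D = −9x⁴ + 72x² + 45x. Remainder: 5x³ − 40x − 25.
Step 4: lead(5x³ − 40x − 25) ÷ lead(D) = 5x³ ÷ −x³ = −5. Subtract (−5)·D = 5x³ − 40x − 25. Remainder: 0.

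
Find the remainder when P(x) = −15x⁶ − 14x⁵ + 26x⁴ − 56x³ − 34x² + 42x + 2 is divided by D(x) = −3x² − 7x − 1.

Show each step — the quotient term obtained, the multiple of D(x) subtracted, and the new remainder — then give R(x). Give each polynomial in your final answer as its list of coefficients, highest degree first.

R = [-5]

Step 1: lead(−15x⁶ − 14x⁵ + 26x⁴ − 56x³ − 34x² + 42x + 2) ÷ lead(D) = −15x⁶ ÷ −3x² = 5x⁴. Subtract (5x⁴)·D = −15x⁶ − 35x⁵ − 5x⁴. Remainder: 21x⁵ + 31x⁴ − 56x³ − 34x² + 42x + 2.
Step 2: lead(21x⁵ + 31x⁴ − 56x³ − 34x² + 42x + 2) ÷ lead(D) = 21x⁵ ÷ −3x² = −7x³. Subtract (−7x³)·D = 21x⁵ + 49x⁴ + 7x³. Remainder: −18x⁴ − 63x³ − 34x² + 42x + 2.
Step 3: lead(−18x⁴ − 63x³ − 34x² + 42x + 2) ÷ lead(D) = −18x⁴ ÷ −3x² = 6x². Subtract (6x²)·D = −18x⁴ − 42x³ − 6x². Remainder: −21x³ − 28x² + 42x + 2.
Step 4: lead(−21x³ − 28x² + 42x + 2) ÷ lead(D) = −21x³ ÷ −3x² = 7x. Subtract (7x)·D = −21x³ − 49x² − 7x. Remainder: 21x² + 49x + 2.
Step 5: lead(21x² + 49x + 2) ÷ lead(D) = 21x² ÷ −3x² = −7. Subtract (−7)·D = 21x² + 49x + 7. Remainder: −5.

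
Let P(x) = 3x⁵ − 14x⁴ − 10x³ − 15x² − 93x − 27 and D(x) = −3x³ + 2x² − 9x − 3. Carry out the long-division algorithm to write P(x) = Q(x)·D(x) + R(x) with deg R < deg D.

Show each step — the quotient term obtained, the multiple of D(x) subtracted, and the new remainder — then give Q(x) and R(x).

Q(x) = −x² + 4x + 9; R(x) = 0

Step 1: lead(3x⁵ − 14x⁴ − 10x³ − 15x² − 93x − 27) ÷ lead(D) = 3x⁵ ÷ −3x³ = −x². Subtract (−x²)·D = 3x⁵ − 2x⁴ + 9x³ + 3x². Remainder: −12x⁴ − 19x³ − 18x² − 93x − 27.
Step 2: lead(−12x⁴ − 19x³ − 18x² − 93x − 27) ÷ lead(D) = −12x⁴ ÷ −3x³ = 4x. Subtract (4x)·D = −12x⁴ + 8x³ − 36x² − 12x. Remainder: −27x³ + 18x² − 81x − 27.
Step 3: lead(−27x³ + 18x² − 81x − 27) ÷ lead(D) = −27x³ ÷ −3x³ = 9. Subtract (9)·D = −27x³ + 18x² − 81x − 27. Remainder: 0.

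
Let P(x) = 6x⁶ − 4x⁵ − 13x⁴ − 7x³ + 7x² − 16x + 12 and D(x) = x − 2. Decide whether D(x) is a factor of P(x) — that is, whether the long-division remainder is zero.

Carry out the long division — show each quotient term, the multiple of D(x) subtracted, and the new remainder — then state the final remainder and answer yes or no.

R(x) = 0, so D(x) is a factor of P(x). yes

Step 1: lead(6x⁶ − 4x⁵ − 13x⁴ − 7x³ + 7x² − 16x + 12) ÷ lead(D) = 6x⁶ ÷ x = 6x⁵. Subtract (6x⁵)·D = 6x⁶ − 12x⁵. Remainder: 8x⁵ − 13x⁴ − 7x³ + 7x² − 16x + 12.
Step 2: lead(8x⁵ − 13x⁴ − 7x³ + 7x² − 16x + 12) ÷ lead(D) = 8x⁵ ÷ x = 8x⁴. Subtract (8x⁴)·D = 8x⁵ − 16x⁴. Remainder: 3x⁴ − 7x³ + 7x² − 16x + 12.
Step 3: lead(3x⁴ − 7x³ + 7x² − 16x + 12) ÷ lead(D) = 3x⁴ ÷ x = 3x³. Subtract (3x³)·D = 3x⁴ − 6x³. Remainder: −x³ + 7x² − 16x + 12.
Step 4: lead(−x³ + 7x² − 16x + 12) ÷ lead(D) = −x³ ÷ x = −x². Subtract (−x²)·D = −x³ + 2x². Remainder: 5x² − 16x + 12.
Step 5: lead(5x² − 16x + 12) ÷ lead(D) = 5x² ÷ x = 5x. Subtract (5x)·D = 5x² − 10x. Remainder: −6x + 12.
Step 6: lead(−6x + 12) ÷ lead(D) = −6x ÷ x = −6. Subtract (−6)·D = −6x + 12. Remainder: 0.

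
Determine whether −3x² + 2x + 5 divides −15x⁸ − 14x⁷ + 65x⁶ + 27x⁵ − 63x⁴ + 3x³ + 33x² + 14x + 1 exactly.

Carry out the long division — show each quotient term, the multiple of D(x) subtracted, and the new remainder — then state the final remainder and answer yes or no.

Step 1: lead(−15x⁸ − 14x⁷ + 65x⁶ + 27x⁵ − 63x⁴ + 3x³ + 33x² + 14x + 1) ÷ lead(D) = −15x⁸ ÷ −3x² = 5x⁶. Subtract (5x⁶)·D = −15x⁸ + 10x⁷ + 25x⁶. Remainder: −24x⁷ + 40x⁶ + 27x⁵ − 63x⁴ + 3x³ + 33x² + 14x + 1.
Step 2: lead(−24x⁷ + 40x⁶ + 27x⁵ − 63x⁴ + 3x³ + 33x² + 14x + 1) ÷ lead(D) = −24x⁷ ÷ −3x² = 8x⁵. Subtract (8x⁵)·D = −24x⁷ + 16x⁶ + 40x⁵. Remainder: 24x⁶ − 13x⁵ − 63x⁴ + 3x³ + 33x² + 14x + 1.
Step 3: lead(24x⁶ − 13x⁵ − 63x⁴ + 3x³ + 33x² + 14x + 1) ÷ lead(D) = 24x⁶ ÷ −3x² = −8x⁴. Subtract (−8x⁴)·D = 24x⁶ − 16x⁵ − 40x⁴. Remainder: 3x⁵ − 23x⁴ + 3x³ + 33x² + 14x + 1.
Step 4: lead(3x⁵ − 23x⁴ + 3x³ + 33x² + 14x + 1) ÷ lead(D) = 3x⁵ ÷ −3x² = −x³. Subtract (−x³)·D = 3x⁵ − 2x⁴ − 5x³. Remainder: −21x⁴ + 8x³ + 33x² + 14x + 1.
Step 5: lead(−21x⁴ + 8x³ + 33x² + 14x + 1) ÷ lead(D) = −21x⁴ ÷ −3x² = 7x². Subtract (7x²)·D = −21x⁴ + 14x³ + 35x². Remainder: −6x³ − 2x² + 14x + 1.
Step 6: lead(−6x³ − 2x² + 14x + 1) ÷ lead(D) = −6x³ ÷ −3x² = 2x. Subtract (2x)·D = −6x³ + 4x² + 10x. Remainder: −6x² + 4x + 1.
Step 7: lead(−6x² + 4x + 1) ÷ lead(D) = −6x² ÷ −3x² = 2. Subtract (2)·D = −6x² + 4x + 10. Remainder: −9.

R(x) = −9, so D(x) is not a factor of P(x). no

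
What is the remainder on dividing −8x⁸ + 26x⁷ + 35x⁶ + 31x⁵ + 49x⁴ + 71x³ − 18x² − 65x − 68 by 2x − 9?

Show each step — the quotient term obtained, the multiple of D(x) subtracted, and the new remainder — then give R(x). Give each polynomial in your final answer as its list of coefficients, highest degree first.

R = [4]

Step 1: lead(−8x⁸ + 26x⁷ + 35x⁶ + 31x⁵ + 49x⁴ + 71x³ − 18x² − 65x − 68) ÷ lead(D) = −8x⁸ ÷ 2x = −4x⁷. Subtract (−4x⁷)·D = −8x⁸ + 36x⁷. Remainder: −10x⁷ + 35x⁶ + 31x⁵ + 49x⁴ + 71x³ − 18x² − 65x − 68.
Step 2: lead(−10x⁷ + 35x⁶ + 31x⁵ + 49x⁴ + 71x³ − 18x² − 65x − 68) ÷ lead(D) = −10x⁷ ÷ 2x = −5x⁶. Subtract (−5x⁶)·D = −10x⁷ + 45x⁶. Remainder: −10x⁶ + 31x⁵ + 49x⁴ + 71x³ − 18x² − 65x − 68.
Step 3: lead(−10x⁶ + 31x⁵ + 49x⁴ + 71x³ − 18x² − 65x − 68) ÷ lead(D) = −10x⁶ ÷ 2x = −5x⁵. Subtract (−5x⁵)·D = −10x⁶ + 45x⁵. Remainder: −14x⁵ + 49x⁴ + 71x³ − 18x² − 65x − 68.
Step 4: lead(−14x⁵ + 49x⁴ + 71x³ − 18x² − 65x − 68) ÷ lead(D) = −14x⁵ ÷ 2x = −7x⁴. Subtract (−7x⁴)·D = −14x⁵ + 63x⁴. Remainder: −14x⁴ + 71x³ − 18x² − 65x − 68.
Step 5: lead(−14x⁴ + 71x³ − 18x² − 65x − 68) ÷ lead(D) = −14x⁴ ÷ 2x = −7x³. Subtract (−7x³)·D = −14x⁴ + 63x³. Remainder: 8x³ − 18x² − 65x − 68.
Step 6: lead(8x³ − 18x² − 65x − 68) ÷ lead(D) = 8x³ ÷ 2x = 4x². Subtract (4x²)·D = 8x³ − 36x². Remainder: 18x² − 65x − 68.
Step 7: lead(18x² − 65x − 68) ÷ lead(D) = 18x² ÷ 2x = 9x. Subtract (9x)·D = 18x² − 81x. Remainder: 16x − 68.
Step 8: lead(16x − 68) ÷ lead(D) = 16x ÷ 2x = 8. Subtract (8)·D = 16x − 72. Remainder: 4.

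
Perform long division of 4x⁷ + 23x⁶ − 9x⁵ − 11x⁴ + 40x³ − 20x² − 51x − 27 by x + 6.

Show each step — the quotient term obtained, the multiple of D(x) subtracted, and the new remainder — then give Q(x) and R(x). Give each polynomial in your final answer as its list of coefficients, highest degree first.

Q = [4, -1, -3, 7, -2, -8, -3]; R = [-9]

Step 1: lead(4x⁷ + 23x⁶ − 9x⁵ − 11x⁴ + 40x³ − 20x² − 51x − 27) ÷ lead(D) = 4x⁷ ÷ x = 4x⁶. Subtract (4x⁶)·D = 4x⁷ + 24x⁶. Remainder: −x⁶ − 9x⁵ − 11x⁴ + 40x³ − 20x² − 51x − 27.
Step 2: lead(−x⁶ − 9x⁵ − 11x⁴ + 40x³ − 20x² − 51x − 27) ÷ lead(D) = −x⁶ ÷ x = −x⁵. Subtract (−x⁵)·D = −x⁶ − 6x⁵. Remainder: −3x⁵ − 11x⁴ + 40x³ − 20x² − 51x − 27.
Step 3: lead(−3x⁵ − 11x⁴ + 40x³ − 20x² − 51x − 27) ÷ lead(D) = −3x⁵ ÷ x = −3x⁴. Subtract (−3x⁴)·D = −3x⁵ − 18x⁴. Remainder: 7x⁴ + 40x³ − 20x² − 51x − 27.
Step 4: lead(7x⁴ + 40x³ − 20x² − 51x − 27) ÷ lead(D) = 7x⁴ ÷ x = 7x³. Subtract (7x³)·D = 7x⁴ + 42x³. Remainder: −2x³ − 20x² − 51x − 27.
Step 5: lead(−2x³ − 20x² − 51x − 27) ÷ lead(D) = −2x³ ÷ x = −2x². Subtract (−2x²)·D = −2x³ − 12x². Remainder: −8x² − 51x − 27.
Step 6: lead(−8x² − 51x − 27) ÷ lead(D) = −8x² ÷ x = −8x. Subtract (−8x)·D = −8x² − 48x. Remainder: −3x − 27.
Step 7: lead(−3x − 27) ÷ lead(D) = −3x ÷ x = −3. Subtract (−3)·D = −3x − 18. Remainder: −9.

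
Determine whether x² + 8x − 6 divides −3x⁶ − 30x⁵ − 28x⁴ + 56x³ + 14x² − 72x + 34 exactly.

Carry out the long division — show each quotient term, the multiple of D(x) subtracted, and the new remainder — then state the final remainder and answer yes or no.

R(x) = −2, so D(x) is not a factor of P(x). no

Step 1: lead(−3x⁶ − 30x⁵ − 28x⁴ + 56x³ + 14x² − 72x + 34) ÷ lead(D) = −3x⁶ ÷ x² = −3x⁴. Subtract (−3x⁴)·D = −3x⁶ − 24x⁵ + 18x⁴. Remainder: −6x⁵ − 46x⁴ + 56x³ + 14x² − 72x + 34.
Step 2: lead(−6x⁵ − 46x⁴ + 56x³ + 14x² − 72x + 34) ÷ lead(D) = −6x⁵ ÷ x² = −6x³. Subtract (−6x³)·D = −6x⁵ − 48x⁴ + 36x³. Remainder: 2x⁴ + 20x³ + 14x² − 72x + 34.
Step 3: lead(2x⁴ + 20x³ + 14x² − 72x + 34) ÷ lead(D) = 2x⁴ ÷ x² = 2x². Subtract (2x²)·D = 2x⁴ + 16x³ − 12x². Remainder: 4x³ + 26x² − 72x + 34.
Step 4: lead(4x³ + 26x² − 72x + 34) ÷ lead(D) = 4x³ ÷ x² = 4x. Subtract (4x)·D = 4x³ + 32x² − 24x. Remainder: −6x² − 48x + 34.
Step 5: lead(−6x² − 48x + 34) ÷ lead(D) = −6x² ÷ x² = −6. Subtract (−6)·D = −6x² − 48x + 36. Remainder: −2.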